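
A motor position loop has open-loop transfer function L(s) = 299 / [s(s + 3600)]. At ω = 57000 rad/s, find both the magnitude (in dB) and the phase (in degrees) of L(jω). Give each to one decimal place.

|L| = -140.7 dB, ∠L = -176.4°

|j57000 + 3600| = √(57000² + 3600²) = 5.711e+04
|j57000| = 5.7e+04
|L(j57000)| = 299 / (5.711e+04 × 5.7e+04) = 9.1845e-08
20 log₁₀(9.1845e-08) = -140.74 dB
∠(j57000 + 3600) = arctan(57000/3600) = 86.39°
∠(j57000) = 90.00°
∠L(j57000) = − (86.39° + 90.00°) = -176.39°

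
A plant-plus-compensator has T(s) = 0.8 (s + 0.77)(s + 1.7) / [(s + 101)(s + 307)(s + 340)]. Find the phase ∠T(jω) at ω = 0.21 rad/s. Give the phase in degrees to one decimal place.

∠(j0.21 + 0.77) = arctan(0.21/0.77) = 15.26°
∠(j0.21 + 1.7) = arctan(0.21/1.7) = 7.04°
∠(j0.21 + 101) = arctan(0.21/101) = 0.12°
∠(j0.21 + 307) = arctan(0.21/307) = 0.04°
∠(j0.21 + 340) = arctan(0.21/340) = 0.04°
∠T(j0.21) = 15.26° + 7.04° − (0.12° + 0.04° + 0.04°) = 22.10°

22.1°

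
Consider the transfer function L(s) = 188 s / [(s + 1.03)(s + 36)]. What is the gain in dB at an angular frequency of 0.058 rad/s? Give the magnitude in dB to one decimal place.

|j0.058| = 0.058
|j0.058 + 1.03| = √(0.058² + 1.03²) = 1.032
|j0.058 + 36| = √(0.058² + 36²) = 36
|L(j0.058)| = 188 × 0.058 / (1.032 × 36) = 0.2936
20 log₁₀(0.2936) = -10.64 dB

-10.6 dB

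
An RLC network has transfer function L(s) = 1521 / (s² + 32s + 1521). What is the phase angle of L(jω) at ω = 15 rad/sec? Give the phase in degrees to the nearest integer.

∠[(j15)² + 32(j15) + 1521] = ∠[1296 + j480] = 20.32°
∠L(j15) = −20.32° = -20.32°

-20°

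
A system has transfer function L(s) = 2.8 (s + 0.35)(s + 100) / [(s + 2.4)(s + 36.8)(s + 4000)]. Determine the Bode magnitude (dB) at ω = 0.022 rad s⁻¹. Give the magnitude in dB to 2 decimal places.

-71.12 dB

|j0.022 + 0.35| = √(0.022² + 0.35²) = 0.3507
|j0.022 + 100| = √(0.022² + 100²) = 100
|j0.022 + 2.4| = √(0.022² + 2.4²) = 2.4
|j0.022 + 36.8| = √(0.022² + 36.8²) = 36.8
|j0.022 + 4000| = √(0.022² + 4000²) = 4000
|L(j0.022)| = 2.8 × 0.3507 × 100 / (2.4 × 36.8 × 4000) = 0.00027794
20 log₁₀(0.00027794) = -71.121 dB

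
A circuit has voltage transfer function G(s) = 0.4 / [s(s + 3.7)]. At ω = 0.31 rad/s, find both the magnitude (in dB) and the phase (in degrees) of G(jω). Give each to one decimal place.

|G| = -9.2 dB, ∠G = -94.8°

|j0.31 + 3.7| = √(0.31² + 3.7²) = 3.713
|j0.31| = 0.31
|G(j0.31)| = 0.4 / (3.713 × 0.31) = 0.34752
20 log₁₀(0.34752) = -9.18 dB
∠(j0.31 + 3.7) = arctan(0.31/3.7) = 4.79°
∠(j0.31) = 90.00°
∠G(j0.31) = − (4.79° + 90.00°) = -94.79°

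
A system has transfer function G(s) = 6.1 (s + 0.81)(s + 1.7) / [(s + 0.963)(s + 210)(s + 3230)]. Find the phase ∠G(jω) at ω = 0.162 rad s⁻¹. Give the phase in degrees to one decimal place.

7.2°

∠(j0.162 + 0.81) = arctan(0.162/0.81) = 11.31°
∠(j0.162 + 1.7) = arctan(0.162/1.7) = 5.44°
∠(j0.162 + 0.963) = arctan(0.162/0.963) = 9.55°
∠(j0.162 + 210) = arctan(0.162/210) = 0.04°
∠(j0.162 + 3230) = arctan(0.162/3230) = 0.00°
∠G(j0.162) = 11.31° + 5.44° − (9.55° + 0.04° + 0.00°) = 7.16°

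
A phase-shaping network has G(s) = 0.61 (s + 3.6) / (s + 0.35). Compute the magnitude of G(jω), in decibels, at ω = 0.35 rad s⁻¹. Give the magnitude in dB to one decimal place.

13.0 dB

|j0.35 + 3.6| = √(0.35² + 3.6²) = 3.617
|j0.35 + 0.35| = √(0.35² + 0.35²) = 0.495
|G(j0.35)| = 0.61 × 3.617 / 0.495 = 4.4575
20 log₁₀(4.4575) = 12.98 dB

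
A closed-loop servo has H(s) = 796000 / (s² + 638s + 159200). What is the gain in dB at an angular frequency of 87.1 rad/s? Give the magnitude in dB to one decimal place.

13.9 dB

|(j87.1)² + 638(j87.1) + 159200| = |1.5161e+05 + j55570| = 1.615e+05
|H(j87.1)| = 796000 / 1.615e+05 = 4.9295
20 log₁₀(4.9295) = 13.86 dB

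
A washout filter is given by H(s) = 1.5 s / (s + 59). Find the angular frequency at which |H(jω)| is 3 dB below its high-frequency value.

59 rad/s

For a single-pole high-pass, the −3 dB point is at the pole: ω = 59 rad/s.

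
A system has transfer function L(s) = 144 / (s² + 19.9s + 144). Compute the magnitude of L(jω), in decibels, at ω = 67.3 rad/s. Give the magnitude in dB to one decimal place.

-30.1 dB

|(j67.3)² + 19.9(j67.3) + 144| = |-4385.3 + j1339.3| = 4585
|L(j67.3)| = 144 / 4585 = 0.031405
20 log₁₀(0.031405) = -30.06 dB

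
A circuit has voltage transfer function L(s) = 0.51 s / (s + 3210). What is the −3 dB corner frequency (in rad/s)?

3210 rad/s

For a single-pole high-pass, the −3 dB point is at the pole: ω = 3210 rad/s.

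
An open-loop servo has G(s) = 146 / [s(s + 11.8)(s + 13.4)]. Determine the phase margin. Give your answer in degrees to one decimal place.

Gain crossover: |G(jω)| = 1 at ω ≈ 0.918 rad/s.
∠G(j0.918) = −90° − arctan(0.918/11.8) − arctan(0.918/13.4) ≈ -98.37°
PM = 180° + (-98.37°) = 81.63°

81.6°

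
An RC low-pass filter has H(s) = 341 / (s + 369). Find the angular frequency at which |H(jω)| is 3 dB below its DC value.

For a single-pole low-pass, the −3 dB point is at the pole: ω = 369 rad/s.

369 rad/s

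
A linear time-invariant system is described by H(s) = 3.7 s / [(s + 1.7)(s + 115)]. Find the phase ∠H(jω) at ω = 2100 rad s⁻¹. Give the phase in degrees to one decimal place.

∠(j2100) = 90.00°
∠(j2100 + 1.7) = arctan(2100/1.7) = 89.95°
∠(j2100 + 115) = arctan(2100/115) = 86.87°
∠H(j2100) = 90.00° − (89.95° + 86.87°) = -86.82°

-86.8°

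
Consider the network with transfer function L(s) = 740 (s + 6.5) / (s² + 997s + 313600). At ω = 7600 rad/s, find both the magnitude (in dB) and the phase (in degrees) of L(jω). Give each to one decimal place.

|j7600 + 6.5| = √(7600² + 6.5²) = 7600
|(j7600)² + 997(j7600) + 313600| = |-5.7446e+07 + j7.5772e+06| = 5.794e+07
|L(j7600)| = 740 × 7600 / 5.794e+07 = 0.097059
20 log₁₀(0.097059) = -20.26 dB
∠(j7600 + 6.5) = arctan(7600/6.5) = 89.95°
∠[(j7600)² + 997(j7600) + 313600] = ∠[-5.7446e+07 + j7.5772e+06] = 172.49°
∠L(j7600) = 89.95° − 172.49° = -82.54°

|L| = -20.3 dB, ∠L = -82.5°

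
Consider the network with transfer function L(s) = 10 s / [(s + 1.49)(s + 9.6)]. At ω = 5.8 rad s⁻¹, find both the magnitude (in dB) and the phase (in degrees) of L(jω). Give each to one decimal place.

|j5.8| = 5.8
|j5.8 + 1.49| = √(5.8² + 1.49²) = 5.988
|j5.8 + 9.6| = √(5.8² + 9.6²) = 11.22
|L(j5.8)| = 10 × 5.8 / (5.988 × 11.22) = 0.86354
20 log₁₀(0.86354) = -1.27 dB
∠(j5.8) = 90.00°
∠(j5.8 + 1.49) = arctan(5.8/1.49) = 75.59°
∠(j5.8 + 9.6) = arctan(5.8/9.6) = 31.14°
∠L(j5.8) = 90.00° − (75.59° + 31.14°) = -16.73°

|L| = -1.3 dB, ∠L = -16.7°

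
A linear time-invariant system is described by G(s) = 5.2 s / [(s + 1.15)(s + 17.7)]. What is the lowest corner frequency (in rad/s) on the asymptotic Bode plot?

1.15 rad/s

Break frequencies occur at each pole and zero magnitude: 1.15 rad/s, 17.7 rad/s.
The lowest is 1.15 rad/s.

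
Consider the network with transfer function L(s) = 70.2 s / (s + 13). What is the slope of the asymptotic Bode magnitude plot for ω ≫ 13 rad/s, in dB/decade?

With 1 zero and 1 pole, the high-frequency asymptotic slope is 20 × (1 − 1) = 0 dB/decade.

0 dB/decade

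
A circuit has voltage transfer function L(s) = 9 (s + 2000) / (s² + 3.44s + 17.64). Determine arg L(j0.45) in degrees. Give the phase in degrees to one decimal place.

∠(j0.45 + 2000) = arctan(0.45/2000) = 0.01°
∠[(j0.45)² + 3.44(j0.45) + 17.64] = ∠[17.438 + j1.548] = 5.07°
∠L(j0.45) = 0.01° − 5.07° = -5.06°

-5.1°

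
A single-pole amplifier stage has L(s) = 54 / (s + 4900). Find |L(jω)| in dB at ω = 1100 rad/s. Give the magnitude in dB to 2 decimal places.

|j1100 + 4900| = √(1100² + 4900²) = 5022
|L(j1100)| = 54 / 5022 = 0.010753
20 log₁₀(0.010753) = -39.370 dB

-39.37 dB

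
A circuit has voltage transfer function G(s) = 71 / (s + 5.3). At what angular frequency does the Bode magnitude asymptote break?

5.3 rad/sec

The single real pole at s = −5.3 gives a corner at ω = 5.3 rad/sec.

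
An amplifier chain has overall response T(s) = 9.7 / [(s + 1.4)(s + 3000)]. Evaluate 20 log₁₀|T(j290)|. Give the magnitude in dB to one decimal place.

-99.1 dB

|j290 + 1.4| = √(290² + 1.4²) = 290
|j290 + 3000| = √(290² + 3000²) = 3014
|T(j290)| = 9.7 / (290 × 3014) = 1.1098e-05
20 log₁₀(1.1098e-05) = -99.10 dB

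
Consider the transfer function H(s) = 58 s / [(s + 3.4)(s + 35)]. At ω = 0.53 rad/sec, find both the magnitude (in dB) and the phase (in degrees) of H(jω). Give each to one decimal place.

|j0.53| = 0.53
|j0.53 + 3.4| = √(0.53² + 3.4²) = 3.441
|j0.53 + 35| = √(0.53² + 35²) = 35
|H(j0.53)| = 58 × 0.53 / (3.441 × 35) = 0.25521
20 log₁₀(0.25521) = -11.86 dB
∠(j0.53) = 90.00°
∠(j0.53 + 3.4) = arctan(0.53/3.4) = 8.86°
∠(j0.53 + 35) = arctan(0.53/35) = 0.87°
∠H(j0.53) = 90.00° − (8.86° + 0.87°) = 80.27°

|H| = -11.9 dB, ∠H = 80.3 deg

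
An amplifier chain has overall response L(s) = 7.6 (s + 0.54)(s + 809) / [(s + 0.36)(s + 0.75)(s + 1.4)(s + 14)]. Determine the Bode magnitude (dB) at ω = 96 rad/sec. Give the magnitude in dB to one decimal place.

|j96 + 0.54| = √(96² + 0.54²) = 96
|j96 + 809| = √(96² + 809²) = 814.7
|j96 + 0.36| = √(96² + 0.36²) = 96
|j96 + 0.75| = √(96² + 0.75²) = 96
|j96 + 1.4| = √(96² + 1.4²) = 96.01
|j96 + 14| = √(96² + 14²) = 97.02
|L(j96)| = 7.6 × 96 × 814.7 / (96 × 96 × 96.01 × 97.02) = 0.006924
20 log₁₀(0.006924) = -43.19 dB

-43.2 dB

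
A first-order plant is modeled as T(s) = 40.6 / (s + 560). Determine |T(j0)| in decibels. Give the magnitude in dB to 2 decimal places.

T(0) = 40.6 / 560 = 0.0725
20 log₁₀(0.0725) = -22.793 dB

-22.79 dB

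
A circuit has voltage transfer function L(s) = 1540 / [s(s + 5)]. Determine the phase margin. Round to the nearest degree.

Gain crossover: |L(jω)| = 1 at ω ≈ 39.1 rad/s.
∠L(j39.1) = −90° − arctan(39.1/5) ≈ -172.71°
PM = 180° + (-172.71°) = 7.29°

7°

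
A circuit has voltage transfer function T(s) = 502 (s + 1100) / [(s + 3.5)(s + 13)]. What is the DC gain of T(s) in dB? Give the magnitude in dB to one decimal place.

T(0) = 502 × 1100 / (3.5 × 13) = 12136
20 log₁₀(12136) = 81.68 dB

81.7 dB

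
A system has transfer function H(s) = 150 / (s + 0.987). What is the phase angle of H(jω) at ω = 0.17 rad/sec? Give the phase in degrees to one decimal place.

∠(j0.17 + 0.987) = arctan(0.17/0.987) = 9.77°
∠H(j0.17) = −9.77° = -9.77°

-9.8°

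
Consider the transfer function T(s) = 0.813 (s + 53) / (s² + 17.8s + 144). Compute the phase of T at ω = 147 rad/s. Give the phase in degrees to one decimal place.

-102.9°

∠(j147 + 53) = arctan(147/53) = 70.17°
∠[(j147)² + 17.8(j147) + 144] = ∠[-21465 + j2616.6] = 173.05°
∠T(j147) = 70.17° − 173.05° = -102.88°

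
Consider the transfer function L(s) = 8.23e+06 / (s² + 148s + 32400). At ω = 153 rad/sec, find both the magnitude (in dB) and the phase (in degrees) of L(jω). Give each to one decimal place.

|L| = 50.6 dB, ∠L = -68.3 deg

|(j153)² + 148(j153) + 32400| = |8991 + j22644| = 2.436e+04
|L(j153)| = 8.23e+06 / 2.436e+04 = 337.8
20 log₁₀(337.8) = 50.57 dB
∠[(j153)² + 148(j153) + 32400] = ∠[8991 + j22644] = 68.34°
∠L(j153) = −68.34° = -68.34°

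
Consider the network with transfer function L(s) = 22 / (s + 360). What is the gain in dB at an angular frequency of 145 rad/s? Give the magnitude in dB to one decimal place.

|j145 + 360| = √(145² + 360²) = 388.1
|L(j145)| = 22 / 388.1 = 0.056686
20 log₁₀(0.056686) = -24.93 dB

-24.9 dB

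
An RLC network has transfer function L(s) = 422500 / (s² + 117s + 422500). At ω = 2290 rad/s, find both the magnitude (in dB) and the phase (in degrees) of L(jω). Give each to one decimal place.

|(j2290)² + 117(j2290) + 422500| = |-4.8216e+06 + j2.6793e+05| = 4.829e+06
|L(j2290)| = 422500 / 4.829e+06 = 0.087492
20 log₁₀(0.087492) = -21.16 dB
∠[(j2290)² + 117(j2290) + 422500] = ∠[-4.8216e+06 + j2.6793e+05] = 176.82°
∠L(j2290) = −176.82° = -176.82°

|L| = -21.2 dB, ∠L = -176.8°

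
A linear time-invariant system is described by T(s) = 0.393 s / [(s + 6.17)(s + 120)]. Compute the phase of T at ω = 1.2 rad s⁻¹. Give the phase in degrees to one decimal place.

78.4°

∠(j1.2) = 90.00°
∠(j1.2 + 6.17) = arctan(1.2/6.17) = 11.01°
∠(j1.2 + 120) = arctan(1.2/120) = 0.57°
∠T(j1.2) = 90.00° − (11.01° + 0.57°) = 78.42°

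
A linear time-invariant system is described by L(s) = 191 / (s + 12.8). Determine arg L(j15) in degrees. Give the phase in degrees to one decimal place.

-49.5 deg

∠(j15 + 12.8) = arctan(15/12.8) = 49.52°
∠L(j15) = −49.52° = -49.52°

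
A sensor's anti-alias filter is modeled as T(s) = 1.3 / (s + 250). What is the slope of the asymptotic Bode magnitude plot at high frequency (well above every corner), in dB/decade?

With 0 zeros and 1 pole, the high-frequency asymptotic slope is 20 × (0 − 1) = -20 dB/decade.

-20 dB/decade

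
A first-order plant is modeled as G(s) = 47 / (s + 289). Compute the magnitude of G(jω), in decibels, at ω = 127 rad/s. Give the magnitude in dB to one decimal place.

-16.5 dB

|j127 + 289| = √(127² + 289²) = 315.7
|G(j127)| = 47 / 315.7 = 0.14889
20 log₁₀(0.14889) = -16.54 dB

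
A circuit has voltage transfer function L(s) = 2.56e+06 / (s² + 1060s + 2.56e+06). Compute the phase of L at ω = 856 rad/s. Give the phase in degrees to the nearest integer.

-26°

∠[(j856)² + 1060(j856) + 2.56e+06] = ∠[1.8273e+06 + j9.0736e+05] = 26.41°
∠L(j856) = −26.41° = -26.41°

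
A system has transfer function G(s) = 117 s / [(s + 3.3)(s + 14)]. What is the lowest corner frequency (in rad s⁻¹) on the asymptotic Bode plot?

Break frequencies occur at each pole and zero magnitude: 3.3 rad s⁻¹, 14 rad s⁻¹.
The lowest is 3.3 rad s⁻¹.

3.3 rad s⁻¹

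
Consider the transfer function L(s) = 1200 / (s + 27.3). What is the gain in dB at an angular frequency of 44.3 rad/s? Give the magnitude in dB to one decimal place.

27.3 dB

|j44.3 + 27.3| = √(44.3² + 27.3²) = 52.04
|L(j44.3)| = 1200 / 52.04 = 23.061
20 log₁₀(23.061) = 27.26 dB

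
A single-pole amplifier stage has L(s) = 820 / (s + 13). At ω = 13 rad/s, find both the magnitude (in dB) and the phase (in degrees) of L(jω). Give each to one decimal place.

|j13 + 13| = √(13² + 13²) = 18.38
|L(j13)| = 820 / 18.38 = 44.602
20 log₁₀(44.602) = 32.99 dB
∠(j13 + 13) = arctan(13/13) = 45.00°
∠L(j13) = −45.00° = -45.00°

|L| = 33.0 dB, ∠L = -45.0°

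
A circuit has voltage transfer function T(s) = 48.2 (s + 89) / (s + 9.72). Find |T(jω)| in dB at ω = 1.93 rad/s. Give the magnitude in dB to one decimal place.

|j1.93 + 89| = √(1.93² + 89²) = 89.02
|j1.93 + 9.72| = √(1.93² + 9.72²) = 9.91
|T(j1.93)| = 48.2 × 89.02 / 9.91 = 432.99
20 log₁₀(432.99) = 52.73 dB

52.7 dB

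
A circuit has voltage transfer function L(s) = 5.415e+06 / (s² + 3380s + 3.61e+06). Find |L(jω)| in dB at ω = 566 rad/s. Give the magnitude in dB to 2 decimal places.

3.06 dB

|(j566)² + 3380(j566) + 3.61e+06| = |3.2896e+06 + j1.9131e+06| = 3.805e+06
|L(j566)| = 5.415e+06 / 3.805e+06 = 1.423
20 log₁₀(1.423) = 3.064 dB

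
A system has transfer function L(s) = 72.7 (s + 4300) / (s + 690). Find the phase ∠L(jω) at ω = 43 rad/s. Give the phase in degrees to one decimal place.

-3.0°

∠(j43 + 4300) = arctan(43/4300) = 0.57°
∠(j43 + 690) = arctan(43/690) = 3.57°
∠L(j43) = 0.57° − 3.57° = -2.99°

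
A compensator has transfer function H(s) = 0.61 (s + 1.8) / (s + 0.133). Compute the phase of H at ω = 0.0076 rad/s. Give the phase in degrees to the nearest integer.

∠(j0.0076 + 1.8) = arctan(0.0076/1.8) = 0.24°
∠(j0.0076 + 0.133) = arctan(0.0076/0.133) = 3.27°
∠H(j0.0076) = 0.24° − 3.27° = -3.03°

-3 deg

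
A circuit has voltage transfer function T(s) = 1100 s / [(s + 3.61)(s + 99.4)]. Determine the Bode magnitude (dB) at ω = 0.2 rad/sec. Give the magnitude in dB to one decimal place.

-4.3 dB

|j0.2| = 0.2
|j0.2 + 3.61| = √(0.2² + 3.61²) = 3.616
|j0.2 + 99.4| = √(0.2² + 99.4²) = 99.4
|T(j0.2)| = 1100 × 0.2 / (3.616 × 99.4) = 0.61216
20 log₁₀(0.61216) = -4.26 dB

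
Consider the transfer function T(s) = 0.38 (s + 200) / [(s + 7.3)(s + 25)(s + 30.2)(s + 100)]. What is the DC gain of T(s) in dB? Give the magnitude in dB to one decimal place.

-77.2 dB

T(0) = 0.38 × 200 / (7.3 × 25 × 30.2 × 100) = 0.00013789
20 log₁₀(0.00013789) = -77.21 dB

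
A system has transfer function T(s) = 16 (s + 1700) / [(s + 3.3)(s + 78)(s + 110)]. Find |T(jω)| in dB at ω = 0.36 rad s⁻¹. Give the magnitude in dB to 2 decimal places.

|j0.36 + 1700| = √(0.36² + 1700²) = 1700
|j0.36 + 3.3| = √(0.36² + 3.3²) = 3.32
|j0.36 + 78| = √(0.36² + 78²) = 78
|j0.36 + 110| = √(0.36² + 110²) = 110
|T(j0.36)| = 16 × 1700 / (3.32 × 78 × 110) = 0.95497
20 log₁₀(0.95497) = -0.400 dB

-0.40 dB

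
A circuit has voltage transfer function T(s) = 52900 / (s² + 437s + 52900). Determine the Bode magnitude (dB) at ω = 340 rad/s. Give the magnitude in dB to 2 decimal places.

-9.68 dB

|(j340)² + 437(j340) + 52900| = |-62700 + j1.4858e+05| = 1.613e+05
|T(j340)| = 52900 / 1.613e+05 = 0.32803
20 log₁₀(0.32803) = -9.682 dB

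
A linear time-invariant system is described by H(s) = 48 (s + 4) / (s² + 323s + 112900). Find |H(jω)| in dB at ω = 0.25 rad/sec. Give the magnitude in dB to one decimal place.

-55.4 dB

|j0.25 + 4| = √(0.25² + 4²) = 4.008
|(j0.25)² + 323(j0.25) + 112900| = |1.129e+05 + j80.75| = 1.129e+05
|H(j0.25)| = 48 × 4.008 / 1.129e+05 = 0.0017039
20 log₁₀(0.0017039) = -55.37 dB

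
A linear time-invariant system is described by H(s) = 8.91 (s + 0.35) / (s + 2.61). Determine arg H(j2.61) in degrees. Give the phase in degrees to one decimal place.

∠(j2.61 + 0.35) = arctan(2.61/0.35) = 82.36°
∠(j2.61 + 2.61) = arctan(2.61/2.61) = 45.00°
∠H(j2.61) = 82.36° − 45.00° = 37.36°

37.4 deg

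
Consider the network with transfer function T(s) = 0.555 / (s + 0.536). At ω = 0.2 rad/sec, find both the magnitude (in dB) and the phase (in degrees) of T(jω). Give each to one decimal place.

|T| = -0.3 dB, ∠T = -20.5°

|j0.2 + 0.536| = √(0.2² + 0.536²) = 0.5721
|T(j0.2)| = 0.555 / 0.5721 = 0.97011
20 log₁₀(0.97011) = -0.26 dB
∠(j0.2 + 0.536) = arctan(0.2/0.536) = 20.46°
∠T(j0.2) = −20.46° = -20.46°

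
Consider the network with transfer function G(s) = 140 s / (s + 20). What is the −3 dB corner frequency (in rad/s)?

For a single-pole high-pass, the −3 dB point is at the pole: ω = 20 rad/s.

20 rad/s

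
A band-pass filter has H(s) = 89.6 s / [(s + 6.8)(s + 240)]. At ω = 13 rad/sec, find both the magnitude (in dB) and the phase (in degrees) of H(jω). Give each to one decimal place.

|j13| = 13
|j13 + 6.8| = √(13² + 6.8²) = 14.67
|j13 + 240| = √(13² + 240²) = 240.4
|H(j13)| = 89.6 × 13 / (14.67 × 240.4) = 0.33033
20 log₁₀(0.33033) = -9.62 dB
∠(j13) = 90.00°
∠(j13 + 6.8) = arctan(13/6.8) = 62.39°
∠(j13 + 240) = arctan(13/240) = 3.10°
∠H(j13) = 90.00° − (62.39° + 3.10°) = 24.51°

|H| = -9.6 dB, ∠H = 24.5°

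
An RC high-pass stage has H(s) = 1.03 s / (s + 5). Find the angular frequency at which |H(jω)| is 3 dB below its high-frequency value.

For a single-pole high-pass, the −3 dB point is at the pole: ω = 5 rad/sec.

5 rad/sec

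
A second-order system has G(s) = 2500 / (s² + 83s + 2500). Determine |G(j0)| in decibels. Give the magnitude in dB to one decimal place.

0.0 dB

G(0) = 2500 / 2500 = 1
20 log₁₀(1) = 0.00 dB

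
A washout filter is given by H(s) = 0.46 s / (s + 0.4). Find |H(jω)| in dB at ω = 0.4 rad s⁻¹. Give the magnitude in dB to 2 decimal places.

-9.76 dB

|j0.4| = 0.4
|j0.4 + 0.4| = √(0.4² + 0.4²) = 0.5657
|H(j0.4)| = 0.46 × 0.4 / 0.5657 = 0.32527
20 log₁₀(0.32527) = -9.755 dB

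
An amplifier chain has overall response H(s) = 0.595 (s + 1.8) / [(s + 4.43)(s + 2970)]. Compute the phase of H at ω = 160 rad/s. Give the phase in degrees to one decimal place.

-2.1°

∠(j160 + 1.8) = arctan(160/1.8) = 89.36°
∠(j160 + 4.43) = arctan(160/4.43) = 88.41°
∠(j160 + 2970) = arctan(160/2970) = 3.08°
∠H(j160) = 89.36° − (88.41° + 3.08°) = -2.14°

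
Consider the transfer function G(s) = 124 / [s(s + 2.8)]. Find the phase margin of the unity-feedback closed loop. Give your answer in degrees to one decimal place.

Gain crossover: |G(jω)| = 1 at ω ≈ 11 rad s⁻¹.
∠G(j11) = −90° − arctan(11/2.8) ≈ -165.67°
PM = 180° + (-165.67°) = 14.33°

14.3°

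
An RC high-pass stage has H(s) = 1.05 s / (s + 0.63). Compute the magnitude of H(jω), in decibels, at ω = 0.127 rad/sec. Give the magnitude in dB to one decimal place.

|j0.127| = 0.127
|j0.127 + 0.63| = √(0.127² + 0.63²) = 0.6427
|H(j0.127)| = 1.05 × 0.127 / 0.6427 = 0.20749
20 log₁₀(0.20749) = -13.66 dB

-13.7 dB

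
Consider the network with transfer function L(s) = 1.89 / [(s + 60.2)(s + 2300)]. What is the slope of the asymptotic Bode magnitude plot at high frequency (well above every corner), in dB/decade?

With 0 zeros and 2 poles, the high-frequency asymptotic slope is 20 × (0 − 2) = -40 dB/decade.

-40 dB/decade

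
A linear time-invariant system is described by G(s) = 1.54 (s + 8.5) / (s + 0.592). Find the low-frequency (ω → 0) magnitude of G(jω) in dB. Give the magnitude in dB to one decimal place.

26.9 dB

G(0) = 1.54 × 8.5 / 0.592 = 22.111
20 log₁₀(22.111) = 26.89 dB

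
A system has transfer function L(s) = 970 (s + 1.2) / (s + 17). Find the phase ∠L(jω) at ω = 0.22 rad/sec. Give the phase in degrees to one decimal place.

∠(j0.22 + 1.2) = arctan(0.22/1.2) = 10.39°
∠(j0.22 + 17) = arctan(0.22/17) = 0.74°
∠L(j0.22) = 10.39° − 0.74° = 9.65°

9.6°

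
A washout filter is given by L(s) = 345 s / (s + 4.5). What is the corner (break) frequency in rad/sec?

4.5 rad/sec

The single real pole at s = −4.5 gives a corner at ω = 4.5 rad/sec.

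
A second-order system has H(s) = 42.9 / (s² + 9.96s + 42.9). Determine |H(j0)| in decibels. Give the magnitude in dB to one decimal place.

0.0 dB

H(0) = 42.9 / 42.9 = 1
20 log₁₀(1) = 0.00 dB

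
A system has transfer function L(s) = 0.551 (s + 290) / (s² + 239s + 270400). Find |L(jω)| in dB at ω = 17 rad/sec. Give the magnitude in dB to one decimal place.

|j17 + 290| = √(17² + 290²) = 290.5
|(j17)² + 239(j17) + 270400| = |2.7011e+05 + j4063| = 2.701e+05
|L(j17)| = 0.551 × 290.5 / 2.701e+05 = 0.00059252
20 log₁₀(0.00059252) = -64.55 dB

-64.5 dB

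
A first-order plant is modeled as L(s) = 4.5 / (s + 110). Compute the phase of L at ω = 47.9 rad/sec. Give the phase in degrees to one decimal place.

∠(j47.9 + 110) = arctan(47.9/110) = 23.53°
∠L(j47.9) = −23.53° = -23.53°

-23.5°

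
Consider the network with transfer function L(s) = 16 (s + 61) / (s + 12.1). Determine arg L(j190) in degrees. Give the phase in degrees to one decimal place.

-14.2 deg

∠(j190 + 61) = arctan(190/61) = 72.20°
∠(j190 + 12.1) = arctan(190/12.1) = 86.36°
∠L(j190) = 72.20° − 86.36° = -14.16°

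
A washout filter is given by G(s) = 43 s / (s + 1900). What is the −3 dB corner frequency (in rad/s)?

For a single-pole high-pass, the −3 dB point is at the pole: ω = 1900 rad/s.

1900 rad/s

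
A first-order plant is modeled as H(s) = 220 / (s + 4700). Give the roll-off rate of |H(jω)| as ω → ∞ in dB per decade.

With 0 zeros and 1 pole, the high-frequency asymptotic slope is 20 × (0 − 1) = -20 dB/decade.

-20 dB/decade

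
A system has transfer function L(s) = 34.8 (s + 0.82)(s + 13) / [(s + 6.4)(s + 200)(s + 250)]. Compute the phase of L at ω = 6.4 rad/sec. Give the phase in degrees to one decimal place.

∠(j6.4 + 0.82) = arctan(6.4/0.82) = 82.70°
∠(j6.4 + 13) = arctan(6.4/13) = 26.21°
∠(j6.4 + 6.4) = arctan(6.4/6.4) = 45.00°
∠(j6.4 + 200) = arctan(6.4/200) = 1.83°
∠(j6.4 + 250) = arctan(6.4/250) = 1.47°
∠L(j6.4) = 82.70° + 26.21° − (45.00° + 1.83° + 1.47°) = 60.61°

60.6°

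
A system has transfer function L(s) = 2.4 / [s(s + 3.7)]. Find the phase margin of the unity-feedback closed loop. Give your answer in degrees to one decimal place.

80.2°

Gain crossover: |L(jω)| = 1 at ω ≈ 0.639 rad/s.
∠L(j0.639) = −90° − arctan(0.639/3.7) ≈ -99.80°
PM = 180° + (-99.80°) = 80.20°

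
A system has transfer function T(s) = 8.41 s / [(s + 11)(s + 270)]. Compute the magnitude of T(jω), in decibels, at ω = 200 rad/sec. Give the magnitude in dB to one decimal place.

|j200| = 200
|j200 + 11| = √(200² + 11²) = 200.3
|j200 + 270| = √(200² + 270²) = 336
|T(j200)| = 8.41 × 200 / (200.3 × 336) = 0.024992
20 log₁₀(0.024992) = -32.04 dB

-32.0 dB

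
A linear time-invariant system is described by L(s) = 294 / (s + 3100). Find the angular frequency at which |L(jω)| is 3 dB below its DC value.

3100 rad/sec

For a single-pole low-pass, the −3 dB point is at the pole: ω = 3100 rad/sec.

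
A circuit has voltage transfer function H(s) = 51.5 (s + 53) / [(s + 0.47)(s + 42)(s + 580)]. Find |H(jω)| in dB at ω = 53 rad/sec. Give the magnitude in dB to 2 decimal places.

|j53 + 53| = √(53² + 53²) = 74.95
|j53 + 0.47| = √(53² + 0.47²) = 53
|j53 + 42| = √(53² + 42²) = 67.62
|j53 + 580| = √(53² + 580²) = 582.4
|H(j53)| = 51.5 × 74.95 / (53 × 67.62 × 582.4) = 0.0018491
20 log₁₀(0.0018491) = -54.661 dB

-54.66 dB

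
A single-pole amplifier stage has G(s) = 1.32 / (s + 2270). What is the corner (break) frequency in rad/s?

The single real pole at s = −2270 gives a corner at ω = 2270 rad/s.

2270 rad/s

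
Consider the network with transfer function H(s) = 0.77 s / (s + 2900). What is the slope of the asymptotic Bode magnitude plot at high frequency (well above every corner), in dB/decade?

0 dB/decade

With 1 zero and 1 pole, the high-frequency asymptotic slope is 20 × (1 − 1) = 0 dB/decade.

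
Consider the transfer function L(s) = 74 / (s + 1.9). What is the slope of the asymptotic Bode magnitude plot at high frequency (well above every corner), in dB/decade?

-20 dB/decade

With 0 zeros and 1 pole, the high-frequency asymptotic slope is 20 × (0 − 1) = -20 dB/decade.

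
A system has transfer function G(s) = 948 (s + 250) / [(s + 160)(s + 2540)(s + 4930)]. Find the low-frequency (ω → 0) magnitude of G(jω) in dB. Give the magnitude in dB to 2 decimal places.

G(0) = 948 × 250 / (160 × 2540 × 4930) = 0.00011829
20 log₁₀(0.00011829) = -78.541 dB

-78.54 dB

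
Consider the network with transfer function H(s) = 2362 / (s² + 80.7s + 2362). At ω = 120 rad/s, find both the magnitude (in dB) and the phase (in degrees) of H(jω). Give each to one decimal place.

|(j120)² + 80.7(j120) + 2362| = |-12038 + j9684| = 1.545e+04
|H(j120)| = 2362 / 1.545e+04 = 0.15288
20 log₁₀(0.15288) = -16.31 dB
∠[(j120)² + 80.7(j120) + 2362] = ∠[-12038 + j9684] = 141.18°
∠H(j120) = −141.18° = -141.18°

|H| = -16.3 dB, ∠H = -141.2°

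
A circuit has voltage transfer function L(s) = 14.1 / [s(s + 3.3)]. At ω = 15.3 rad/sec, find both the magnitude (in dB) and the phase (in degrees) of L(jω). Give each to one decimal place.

|j15.3 + 3.3| = √(15.3² + 3.3²) = 15.65
|j15.3| = 15.3
|L(j15.3)| = 14.1 / (15.65 × 15.3) = 0.058879
20 log₁₀(0.058879) = -24.60 dB
∠(j15.3 + 3.3) = arctan(15.3/3.3) = 77.83°
∠(j15.3) = 90.00°
∠L(j15.3) = − (77.83° + 90.00°) = -167.83°

|L| = -24.6 dB, ∠L = -167.8°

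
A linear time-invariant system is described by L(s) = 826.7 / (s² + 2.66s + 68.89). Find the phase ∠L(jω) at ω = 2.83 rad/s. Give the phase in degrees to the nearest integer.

∠[(j2.83)² + 2.66(j2.83) + 68.89] = ∠[60.881 + j7.5278] = 7.05°
∠L(j2.83) = −7.05° = -7.05°

-7 deg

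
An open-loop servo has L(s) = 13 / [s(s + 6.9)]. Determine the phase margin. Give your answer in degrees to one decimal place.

75.2°

Gain crossover: |L(jω)| = 1 at ω ≈ 1.82 rad/s.
∠L(j1.82) = −90° − arctan(1.82/6.9) ≈ -104.79°
PM = 180° + (-104.79°) = 75.21°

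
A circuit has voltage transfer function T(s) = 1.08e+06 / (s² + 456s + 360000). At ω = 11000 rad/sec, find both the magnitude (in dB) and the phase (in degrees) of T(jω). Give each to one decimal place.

|(j11000)² + 456(j11000) + 360000| = |-1.2064e+08 + j5.016e+06| = 1.207e+08
|T(j11000)| = 1.08e+06 / 1.207e+08 = 0.0089445
20 log₁₀(0.0089445) = -40.97 dB
∠[(j11000)² + 456(j11000) + 360000] = ∠[-1.2064e+08 + j5.016e+06] = 177.62°
∠T(j11000) = −177.62° = -177.62°

|T| = -41.0 dB, ∠T = -177.6 deg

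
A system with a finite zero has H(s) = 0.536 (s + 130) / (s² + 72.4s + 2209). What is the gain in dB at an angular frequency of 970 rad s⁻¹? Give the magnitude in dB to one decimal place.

-65.1 dB

|j970 + 130| = √(970² + 130²) = 978.7
|(j970)² + 72.4(j970) + 2209| = |-9.3869e+05 + j70228| = 9.413e+05
|H(j970)| = 0.536 × 978.7 / 9.413e+05 = 0.00055727
20 log₁₀(0.00055727) = -65.08 dB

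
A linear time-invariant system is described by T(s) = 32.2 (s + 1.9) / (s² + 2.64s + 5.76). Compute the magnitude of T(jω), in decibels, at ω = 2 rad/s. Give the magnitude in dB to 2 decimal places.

24.06 dB

|j2 + 1.9| = √(2² + 1.9²) = 2.759
|(j2)² + 2.64(j2) + 5.76| = |1.76 + j5.28| = 5.566
|T(j2)| = 32.2 × 2.759 / 5.566 = 15.96
20 log₁₀(15.96) = 24.061 dB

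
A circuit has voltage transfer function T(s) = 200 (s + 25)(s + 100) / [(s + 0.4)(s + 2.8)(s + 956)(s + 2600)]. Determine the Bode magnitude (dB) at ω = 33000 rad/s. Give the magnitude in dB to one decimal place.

-134.8 dB

|j33000 + 25| = √(33000² + 25²) = 3.3e+04
|j33000 + 100| = √(33000² + 100²) = 3.3e+04
|j33000 + 0.4| = √(33000² + 0.4²) = 3.3e+04
|j33000 + 2.8| = √(33000² + 2.8²) = 3.3e+04
|j33000 + 956| = √(33000² + 956²) = 3.301e+04
|j33000 + 2600| = √(33000² + 2600²) = 3.31e+04
|T(j33000)| = 200 × 3.3e+04 × 3.3e+04 / (3.3e+04 × 3.3e+04 × 3.301e+04 × 3.31e+04) = 1.8301e-07
20 log₁₀(1.8301e-07) = -134.75 dB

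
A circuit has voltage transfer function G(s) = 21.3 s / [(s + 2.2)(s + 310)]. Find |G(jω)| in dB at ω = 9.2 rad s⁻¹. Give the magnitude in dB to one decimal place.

-23.5 dB

|j9.2| = 9.2
|j9.2 + 2.2| = √(9.2² + 2.2²) = 9.459
|j9.2 + 310| = √(9.2² + 310²) = 310.1
|G(j9.2)| = 21.3 × 9.2 / (9.459 × 310.1) = 0.066796
20 log₁₀(0.066796) = -23.50 dB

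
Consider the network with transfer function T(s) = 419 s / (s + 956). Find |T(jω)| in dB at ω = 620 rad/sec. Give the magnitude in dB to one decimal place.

|j620| = 620
|j620 + 956| = √(620² + 956²) = 1139
|T(j620)| = 419 × 620 / 1139 = 227.99
20 log₁₀(227.99) = 47.16 dB

47.2 dB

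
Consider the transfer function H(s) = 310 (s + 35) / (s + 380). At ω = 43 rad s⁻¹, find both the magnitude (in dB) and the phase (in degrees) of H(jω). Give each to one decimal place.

|H| = 33.1 dB, ∠H = 44.4 deg

|j43 + 35| = √(43² + 35²) = 55.44
|j43 + 380| = √(43² + 380²) = 382.4
|H(j43)| = 310 × 55.44 / 382.4 = 44.944
20 log₁₀(44.944) = 33.05 dB
∠(j43 + 35) = arctan(43/35) = 50.86°
∠(j43 + 380) = arctan(43/380) = 6.46°
∠H(j43) = 50.86° − 6.46° = 44.40°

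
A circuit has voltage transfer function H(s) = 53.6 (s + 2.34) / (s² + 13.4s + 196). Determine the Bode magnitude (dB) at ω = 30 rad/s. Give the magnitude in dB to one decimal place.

|j30 + 2.34| = √(30² + 2.34²) = 30.09
|(j30)² + 13.4(j30) + 196| = |-704 + j402| = 810.7
|H(j30)| = 53.6 × 30.09 / 810.7 = 1.9895
20 log₁₀(1.9895) = 5.97 dB

6.0 dB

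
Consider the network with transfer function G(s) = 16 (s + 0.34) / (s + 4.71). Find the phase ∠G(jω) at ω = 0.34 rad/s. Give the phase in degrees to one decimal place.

40.9°

∠(j0.34 + 0.34) = arctan(0.34/0.34) = 45.00°
∠(j0.34 + 4.71) = arctan(0.34/4.71) = 4.13°
∠G(j0.34) = 45.00° − 4.13° = 40.87°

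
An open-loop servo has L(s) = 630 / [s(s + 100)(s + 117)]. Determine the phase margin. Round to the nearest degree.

Gain crossover: |L(jω)| = 1 at ω ≈ 0.0538 rad/sec.
∠L(j0.0538) = −90° − arctan(0.0538/100) − arctan(0.0538/117) ≈ -90.06°
PM = 180° + (-90.06°) = 89.94°

90°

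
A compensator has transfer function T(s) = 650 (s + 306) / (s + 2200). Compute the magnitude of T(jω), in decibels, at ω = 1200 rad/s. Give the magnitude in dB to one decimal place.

|j1200 + 306| = √(1200² + 306²) = 1238
|j1200 + 2200| = √(1200² + 2200²) = 2506
|T(j1200)| = 650 × 1238 / 2506 = 321.21
20 log₁₀(321.21) = 50.14 dB

50.1 dB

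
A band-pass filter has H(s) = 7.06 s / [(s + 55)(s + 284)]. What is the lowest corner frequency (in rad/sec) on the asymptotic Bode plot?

Break frequencies occur at each pole and zero magnitude: 55 rad/sec, 284 rad/sec.
The lowest is 55 rad/sec.

55 rad/sec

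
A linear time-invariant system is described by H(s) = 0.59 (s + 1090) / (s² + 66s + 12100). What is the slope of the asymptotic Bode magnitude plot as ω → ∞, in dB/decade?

-20 dB/decade

With 1 zero and 2 poles, the high-frequency asymptotic slope is 20 × (1 − 2) = -20 dB/decade.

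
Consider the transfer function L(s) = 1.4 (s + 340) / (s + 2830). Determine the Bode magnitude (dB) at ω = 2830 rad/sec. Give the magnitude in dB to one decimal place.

|j2830 + 340| = √(2830² + 340²) = 2850
|j2830 + 2830| = √(2830² + 2830²) = 4002
|L(j2830)| = 1.4 × 2850 / 4002 = 0.99707
20 log₁₀(0.99707) = -0.03 dB

-0.0 dB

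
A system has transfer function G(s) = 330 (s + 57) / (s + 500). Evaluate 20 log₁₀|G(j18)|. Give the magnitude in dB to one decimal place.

|j18 + 57| = √(18² + 57²) = 59.77
|j18 + 500| = √(18² + 500²) = 500.3
|G(j18)| = 330 × 59.77 / 500.3 = 39.426
20 log₁₀(39.426) = 31.92 dB

31.9 dB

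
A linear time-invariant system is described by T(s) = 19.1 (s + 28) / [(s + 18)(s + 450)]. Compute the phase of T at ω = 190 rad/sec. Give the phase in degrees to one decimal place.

-25.9 deg

∠(j190 + 28) = arctan(190/28) = 81.62°
∠(j190 + 18) = arctan(190/18) = 84.59°
∠(j190 + 450) = arctan(190/450) = 22.89°
∠T(j190) = 81.62° − (84.59° + 22.89°) = -25.86°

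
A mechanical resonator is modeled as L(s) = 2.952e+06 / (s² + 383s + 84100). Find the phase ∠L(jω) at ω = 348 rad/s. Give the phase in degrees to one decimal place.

∠[(j348)² + 383(j348) + 84100] = ∠[-37004 + j1.3328e+05] = 105.52°
∠L(j348) = −105.52° = -105.52°

-105.5 deg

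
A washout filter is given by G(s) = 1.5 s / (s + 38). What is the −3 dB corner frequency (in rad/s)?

38 rad/s

For a single-pole high-pass, the −3 dB point is at the pole: ω = 38 rad/s.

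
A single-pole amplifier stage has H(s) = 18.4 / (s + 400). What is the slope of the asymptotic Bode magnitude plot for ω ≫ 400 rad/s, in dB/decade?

With 0 zeros and 1 pole, the high-frequency asymptotic slope is 20 × (0 − 1) = -20 dB/decade.

-20 dB/decade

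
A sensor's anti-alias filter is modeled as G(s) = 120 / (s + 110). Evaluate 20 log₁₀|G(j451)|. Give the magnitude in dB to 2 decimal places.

|j451 + 110| = √(451² + 110²) = 464.2
|G(j451)| = 120 / 464.2 = 0.2585
20 log₁₀(0.2585) = -11.751 dB

-11.75 dB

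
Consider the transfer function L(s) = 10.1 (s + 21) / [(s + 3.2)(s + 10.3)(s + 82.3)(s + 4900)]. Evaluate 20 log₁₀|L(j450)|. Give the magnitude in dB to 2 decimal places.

-160.02 dB

|j450 + 21| = √(450² + 21²) = 450.5
|j450 + 3.2| = √(450² + 3.2²) = 450
|j450 + 10.3| = √(450² + 10.3²) = 450.1
|j450 + 82.3| = √(450² + 82.3²) = 457.5
|j450 + 4900| = √(450² + 4900²) = 4921
|L(j450)| = 10.1 × 450.5 / (450 × 450.1 × 457.5 × 4921) = 9.9788e-09
20 log₁₀(9.9788e-09) = -160.018 dB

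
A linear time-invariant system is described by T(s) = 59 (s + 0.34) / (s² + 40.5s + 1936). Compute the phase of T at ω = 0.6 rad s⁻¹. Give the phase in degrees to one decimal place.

∠(j0.6 + 0.34) = arctan(0.6/0.34) = 60.46°
∠[(j0.6)² + 40.5(j0.6) + 1936] = ∠[1935.6 + j24.3] = 0.72°
∠T(j0.6) = 60.46° − 0.72° = 59.74°

59.7°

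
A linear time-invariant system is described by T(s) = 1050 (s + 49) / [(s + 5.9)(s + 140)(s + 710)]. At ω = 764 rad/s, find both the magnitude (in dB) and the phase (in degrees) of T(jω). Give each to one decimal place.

|j764 + 49| = √(764² + 49²) = 765.6
|j764 + 5.9| = √(764² + 5.9²) = 764
|j764 + 140| = √(764² + 140²) = 776.7
|j764 + 710| = √(764² + 710²) = 1043
|T(j764)| = 1050 × 765.6 / (764 × 776.7 × 1043) = 0.0012988
20 log₁₀(0.0012988) = -57.73 dB
∠(j764 + 49) = arctan(764/49) = 86.33°
∠(j764 + 5.9) = arctan(764/5.9) = 89.56°
∠(j764 + 140) = arctan(764/140) = 79.62°
∠(j764 + 710) = arctan(764/710) = 47.10°
∠T(j764) = 86.33° − (89.56° + 79.62° + 47.10°) = -129.94°

|T| = -57.7 dB, ∠T = -129.9 deg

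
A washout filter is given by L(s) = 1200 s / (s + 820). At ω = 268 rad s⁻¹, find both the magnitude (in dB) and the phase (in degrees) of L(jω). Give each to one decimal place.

|L| = 51.4 dB, ∠L = 71.9°

|j268| = 268
|j268 + 820| = √(268² + 820²) = 862.7
|L(j268)| = 1200 × 268 / 862.7 = 372.79
20 log₁₀(372.79) = 51.43 dB
∠(j268) = 90.00°
∠(j268 + 820) = arctan(268/820) = 18.10°
∠L(j268) = 90.00° − 18.10° = 71.90°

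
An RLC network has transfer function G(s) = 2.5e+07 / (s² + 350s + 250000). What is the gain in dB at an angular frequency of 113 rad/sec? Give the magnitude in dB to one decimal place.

40.3 dB

|(j113)² + 350(j113) + 250000| = |2.3723e+05 + j39550| = 2.405e+05
|G(j113)| = 2.5e+07 / 2.405e+05 = 103.95
20 log₁₀(103.95) = 40.34 dB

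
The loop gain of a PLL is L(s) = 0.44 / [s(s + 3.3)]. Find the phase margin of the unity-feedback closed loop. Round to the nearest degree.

88 deg

Gain crossover: |L(jω)| = 1 at ω ≈ 0.133 rad/s.
∠L(j0.133) = −90° − arctan(0.133/3.3) ≈ -92.31°
PM = 180° + (-92.31°) = 87.69°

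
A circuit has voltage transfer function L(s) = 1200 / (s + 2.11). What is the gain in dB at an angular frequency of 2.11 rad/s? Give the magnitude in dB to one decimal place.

52.1 dB

|j2.11 + 2.11| = √(2.11² + 2.11²) = 2.984
|L(j2.11)| = 1200 / 2.984 = 402.15
20 log₁₀(402.15) = 52.09 dB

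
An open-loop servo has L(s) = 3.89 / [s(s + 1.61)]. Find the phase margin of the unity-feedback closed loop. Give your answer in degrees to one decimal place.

Gain crossover: |L(jω)| = 1 at ω ≈ 1.67 rad s⁻¹.
∠L(j1.67) = −90° − arctan(1.67/1.61) ≈ -136.13°
PM = 180° + (-136.13°) = 43.87°

43.9°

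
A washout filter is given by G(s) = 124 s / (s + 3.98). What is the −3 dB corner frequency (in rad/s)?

3.98 rad/s

For a single-pole high-pass, the −3 dB point is at the pole: ω = 3.98 rad/s.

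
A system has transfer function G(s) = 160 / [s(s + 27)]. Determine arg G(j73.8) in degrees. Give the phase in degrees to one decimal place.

∠(j73.8 + 27) = arctan(73.8/27) = 69.90°
∠(j73.8) = 90.00°
∠G(j73.8) = − (69.90° + 90.00°) = -159.90°

-159.9°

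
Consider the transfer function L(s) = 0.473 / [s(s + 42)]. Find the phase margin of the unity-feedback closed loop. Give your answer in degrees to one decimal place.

90.0°

Gain crossover: |L(jω)| = 1 at ω ≈ 0.0113 rad/s.
∠L(j0.0113) = −90° − arctan(0.0113/42) ≈ -90.02°
PM = 180° + (-90.02°) = 89.98°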